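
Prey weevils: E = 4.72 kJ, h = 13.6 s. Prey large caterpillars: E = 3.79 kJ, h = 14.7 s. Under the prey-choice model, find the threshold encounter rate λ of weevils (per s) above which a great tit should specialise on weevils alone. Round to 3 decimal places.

At the threshold, the rate on weevils alone equals the profitability of large caterpillars: λ·4.72/(1 + λ·13.6) = 3.79/14.7 = 0.2578.
Rearranging, λ(4.72 − 0.2578×13.6) = 0.2578, so λ = 0.2578/1.214 = 0.2124 per s.

0.212 per s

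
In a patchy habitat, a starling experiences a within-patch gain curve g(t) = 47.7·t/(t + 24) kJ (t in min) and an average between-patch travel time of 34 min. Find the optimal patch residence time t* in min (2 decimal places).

28.57 min

By the marginal value theorem, leave when the instantaneous gain rate g'(t) equals the habitat-wide average g(t)/(T + t).
g'(t) = 47.7·24/(t + 24)². Setting 47.7·24/(t+24)² = 47.7t/[(t+24)(34+t)] gives 24(34+t) = t(t+24), so t² = 24×34 = 816.
t* = √816 = 28.57 min.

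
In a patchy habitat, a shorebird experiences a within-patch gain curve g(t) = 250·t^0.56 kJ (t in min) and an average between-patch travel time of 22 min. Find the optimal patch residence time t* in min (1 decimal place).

28.0 min

Optimal t* satisfies g'(t*) = g(t*)/(T + t*).
g'(t) = 0.56·250·t^-0.44. Setting 0.56·250·t^-0.44 = 250·t^0.56/(22+t) gives 0.56(22+t) = t, so 0.44·t = 0.56×22.
t* = 0.56×22/0.44 = 28 min.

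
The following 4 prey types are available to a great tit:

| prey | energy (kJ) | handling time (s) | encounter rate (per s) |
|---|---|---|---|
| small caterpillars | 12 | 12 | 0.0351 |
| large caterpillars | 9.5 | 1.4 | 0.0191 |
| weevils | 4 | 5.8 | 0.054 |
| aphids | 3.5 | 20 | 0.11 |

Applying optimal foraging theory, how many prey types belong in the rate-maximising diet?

Profitabilities (E/h, kJ/s): large caterpillars 6.79, small caterpillars 1, weevils 0.69, aphids 0.175. Add prey in this order while the next type's profitability exceeds the intake rate on those already taken.
Rate on top 1: 0.1767. small caterpillars: 1 > 0.1767 → include.
Rate on top 2: 0.4162. weevils: 0.69 > 0.4162 → include.
Rate on top 3: 0.4648. aphids: 0.175 < 0.4648 → exclude; stop.
Optimal diet: large caterpillars, small caterpillars, weevils — 3 of 4 types.

3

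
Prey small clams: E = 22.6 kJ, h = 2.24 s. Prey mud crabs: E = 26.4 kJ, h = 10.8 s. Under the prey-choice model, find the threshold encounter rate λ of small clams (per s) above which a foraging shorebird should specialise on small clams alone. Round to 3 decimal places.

The zero-one rule: include mud crabs iff E₂/h₂ > λE₁/(1+λh₁). Equality gives the switch point.
λE₁h₂ = E₂ + λE₂h₁ ⇒ λ = E₂/(E₁h₂ − E₂h₁) = 26.4/(244.1 − 59.14) = 0.1427 per s.

0.143 per s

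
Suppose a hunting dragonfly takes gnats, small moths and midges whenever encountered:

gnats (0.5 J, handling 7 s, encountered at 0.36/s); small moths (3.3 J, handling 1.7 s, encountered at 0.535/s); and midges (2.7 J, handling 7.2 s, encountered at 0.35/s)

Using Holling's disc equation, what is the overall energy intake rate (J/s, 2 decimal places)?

R = Σλ_iE_i / (1 + Σλ_ih_i)
Numerator: 0.36×0.5 + 0.535×3.3 + 0.35×2.7 = 2.89
Denominator: 1 + 0.36×7 + 0.535×1.7 + 0.35×7.2 = 6.95
R = 2.89/6.95 = 0.4159 J/s

0.42 J/s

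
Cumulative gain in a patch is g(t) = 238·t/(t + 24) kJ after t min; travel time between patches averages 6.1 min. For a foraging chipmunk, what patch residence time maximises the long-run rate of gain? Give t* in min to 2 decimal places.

Maximise g(t)/(T+t): set derivative to zero → g'(t)(T+t) = g(t).
g'(t) = 238·24/(t + 24)². Setting 238·24/(t+24)² = 238t/[(t+24)(6.1+t)] gives 24(6.1+t) = t(t+24), so t² = 24×6.1 = 146.4.
t* = √146.4 = 12.1 min.

12.10 min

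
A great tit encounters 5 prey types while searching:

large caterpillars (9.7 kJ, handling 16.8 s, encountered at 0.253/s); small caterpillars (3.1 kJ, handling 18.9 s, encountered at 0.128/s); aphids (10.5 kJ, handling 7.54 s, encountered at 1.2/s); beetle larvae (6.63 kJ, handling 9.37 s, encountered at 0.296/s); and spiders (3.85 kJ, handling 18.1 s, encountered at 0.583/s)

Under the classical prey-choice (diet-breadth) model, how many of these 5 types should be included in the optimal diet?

1

Profitabilities (E/h, kJ/s): aphids 1.39, beetle larvae 0.708, large caterpillars 0.577, spiders 0.213, small caterpillars 0.164. Add prey in this order while the next type's profitability exceeds the intake rate on those already taken.
Rate on top 1: 1.254. beetle larvae: 0.708 < 1.254 → exclude; stop.
Optimal diet: aphids — 1 of 5 types.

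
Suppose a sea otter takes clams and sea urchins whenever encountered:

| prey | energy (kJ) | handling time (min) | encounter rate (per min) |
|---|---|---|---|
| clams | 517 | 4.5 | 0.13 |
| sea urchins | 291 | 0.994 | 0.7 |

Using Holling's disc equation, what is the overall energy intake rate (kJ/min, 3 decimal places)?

R = Σλ_iE_i / (1 + Σλ_ih_i)
Numerator: 0.13×517 + 0.7×291 = 270.9
Denominator: 1 + 0.13×4.5 + 0.7×0.994 = 2.281
R = 270.9/2.281 = 118.8 kJ/min

118.778 kJ/min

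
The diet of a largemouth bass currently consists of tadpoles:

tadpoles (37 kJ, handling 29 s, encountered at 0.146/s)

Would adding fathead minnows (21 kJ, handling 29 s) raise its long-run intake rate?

On tadpoles alone, R = ΣλE/(1+Σλh) = 5.402/5.234 = 1.032 kJ/s.
Profitability of fathead minnows: 21/29 = 0.7241 kJ/s.
0.7241 < 1.032, so adding fathead minnows would lower the average — exclude it.

No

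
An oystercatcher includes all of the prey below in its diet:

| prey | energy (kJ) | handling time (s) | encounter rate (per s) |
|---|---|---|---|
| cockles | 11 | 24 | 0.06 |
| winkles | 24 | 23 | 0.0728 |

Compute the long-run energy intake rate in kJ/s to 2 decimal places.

0.59 kJ/s

R = (0.06×11 + 0.0728×24) / (1 + 0.06×24 + 0.0728×23) = 2.407/4.114 = 0.5851 kJ/s.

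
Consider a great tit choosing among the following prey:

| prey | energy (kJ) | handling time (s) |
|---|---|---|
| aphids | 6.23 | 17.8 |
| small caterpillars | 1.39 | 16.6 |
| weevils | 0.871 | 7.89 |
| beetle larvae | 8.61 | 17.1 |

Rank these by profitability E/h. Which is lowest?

small caterpillars

Profitability E/h (kJ/s): aphids = 6.23/17.8 = 0.35, small caterpillars = 1.39/16.6 = 0.0837, weevils = 0.871/7.89 = 0.11, beetle larvae = 8.61/17.1 = 0.504.
Ranked: beetle larvae > aphids > weevils > small caterpillars.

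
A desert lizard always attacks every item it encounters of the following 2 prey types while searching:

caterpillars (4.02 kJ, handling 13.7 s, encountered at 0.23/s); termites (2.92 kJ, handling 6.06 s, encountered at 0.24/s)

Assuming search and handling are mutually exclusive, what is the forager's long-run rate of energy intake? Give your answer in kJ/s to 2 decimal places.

0.29 kJ/s

Energy encountered per unit search time: 0.23×4.02 + 0.24×2.92 = 1.625 kJ/s.
Handling time per unit search time: 0.23×13.7 + 0.24×6.06 = 4.605.
Rate = 1.625/(1 + 4.605) = 0.29 kJ/s.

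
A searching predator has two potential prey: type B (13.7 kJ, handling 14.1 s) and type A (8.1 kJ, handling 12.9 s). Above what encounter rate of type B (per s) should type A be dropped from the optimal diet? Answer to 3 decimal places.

Drop type A once their profitability E₂/h₂ falls below the rate achievable on type B alone: E₂/h₂ = λE₁/(1 + λh₁).
Solve for λ: λE₁h₂ = E₂(1 + λh₁) → λ(E₁h₂ − E₂h₁) = E₂ → λ = E₂/(E₁h₂ − E₂h₁).
λ = 8.1/(13.7×12.9 − 8.1×14.1) = 8.1/62.52 = 0.1296 per s.

0.130 per s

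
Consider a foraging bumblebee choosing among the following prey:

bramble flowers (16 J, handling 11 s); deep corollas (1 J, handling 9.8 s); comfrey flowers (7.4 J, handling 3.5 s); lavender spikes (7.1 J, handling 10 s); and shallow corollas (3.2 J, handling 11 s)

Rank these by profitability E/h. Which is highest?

comfrey flowers

In descending order of E/h:
comfrey flowers: 7.4/3.5 = 2.11 J/s
bramble flowers: 16/11 = 1.45 J/s
lavender spikes: 7.1/10 = 0.71 J/s
shallow corollas: 3.2/11 = 0.291 J/s
deep corollas: 1/9.8 = 0.102 J/s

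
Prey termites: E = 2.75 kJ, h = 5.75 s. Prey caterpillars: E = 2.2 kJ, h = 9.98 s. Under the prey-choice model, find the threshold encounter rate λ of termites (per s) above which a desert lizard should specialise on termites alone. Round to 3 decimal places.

Drop caterpillars once their profitability E₂/h₂ falls below the rate achievable on termites alone: E₂/h₂ = λE₁/(1 + λh₁).
Solve for λ: λE₁h₂ = E₂(1 + λh₁) → λ(E₁h₂ − E₂h₁) = E₂ → λ = E₂/(E₁h₂ − E₂h₁).
λ = 2.2/(2.75×9.98 − 2.2×5.75) = 2.2/14.79 = 0.1487 per s.

0.149 per s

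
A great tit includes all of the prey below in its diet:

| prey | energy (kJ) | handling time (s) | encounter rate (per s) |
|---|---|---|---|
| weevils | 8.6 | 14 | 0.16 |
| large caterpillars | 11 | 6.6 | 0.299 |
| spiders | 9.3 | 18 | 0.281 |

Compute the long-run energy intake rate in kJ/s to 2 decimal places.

R = Σλ_iE_i / (1 + Σλ_ih_i)
Numerator: 0.16×8.6 + 0.299×11 + 0.281×9.3 = 7.278
Denominator: 1 + 0.16×14 + 0.299×6.6 + 0.281×18 = 10.27
R = 7.278/10.27 = 0.7086 kJ/s

0.71 kJ/s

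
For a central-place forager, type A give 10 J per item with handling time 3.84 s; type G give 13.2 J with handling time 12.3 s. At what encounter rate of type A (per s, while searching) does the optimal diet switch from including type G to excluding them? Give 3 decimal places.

0.183 per s

Drop type G once their profitability E₂/h₂ falls below the rate achievable on type A alone: E₂/h₂ = λE₁/(1 + λh₁).
Solve for λ: λE₁h₂ = E₂(1 + λh₁) → λ(E₁h₂ − E₂h₁) = E₂ → λ = E₂/(E₁h₂ − E₂h₁).
λ = 13.2/(10×12.3 − 13.2×3.84) = 13.2/72.31 = 0.1825 per s.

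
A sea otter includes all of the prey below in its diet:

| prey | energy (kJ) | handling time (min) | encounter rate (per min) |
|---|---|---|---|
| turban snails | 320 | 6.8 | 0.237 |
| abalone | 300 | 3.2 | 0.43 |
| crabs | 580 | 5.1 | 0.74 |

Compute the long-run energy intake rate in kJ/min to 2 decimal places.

Energy encountered per unit search time: 0.237×320 + 0.43×300 + 0.74×580 = 634 kJ/min.
Handling time per unit search time: 0.237×6.8 + 0.43×3.2 + 0.74×5.1 = 6.762.
Rate = 634/(1 + 6.762) = 81.69 kJ/min.

81.69 kJ/min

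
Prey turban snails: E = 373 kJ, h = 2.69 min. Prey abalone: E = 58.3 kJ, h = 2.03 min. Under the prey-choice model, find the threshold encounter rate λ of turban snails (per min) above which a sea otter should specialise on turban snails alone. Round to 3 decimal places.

0.097 per min

The zero-one rule: include abalone iff E₂/h₂ > λE₁/(1+λh₁). Equality gives the switch point.
λE₁h₂ = E₂ + λE₂h₁ ⇒ λ = E₂/(E₁h₂ − E₂h₁) = 58.3/(757.2 − 156.8) = 0.09711 per min.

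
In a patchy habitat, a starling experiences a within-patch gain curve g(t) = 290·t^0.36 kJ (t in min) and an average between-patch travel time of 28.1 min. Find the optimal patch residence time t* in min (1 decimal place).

15.8 min

By the marginal value theorem, leave when the instantaneous gain rate g'(t) equals the habitat-wide average g(t)/(T + t).
g'(t) = 0.36·290·t^-0.64. Setting 0.36·290·t^-0.64 = 290·t^0.36/(28.1+t) gives 0.36(28.1+t) = t, so 0.64·t = 0.36×28.1.
t* = 0.36×28.1/0.64 = 15.81 min.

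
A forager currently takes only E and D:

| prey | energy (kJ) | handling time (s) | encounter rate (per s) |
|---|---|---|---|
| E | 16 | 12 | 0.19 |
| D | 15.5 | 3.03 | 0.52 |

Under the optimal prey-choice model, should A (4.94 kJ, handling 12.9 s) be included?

No

Current rate: (0.19×16 + 0.52×15.5)/(1 + 0.19×12 + 0.52×3.03) = 2.286 kJ/s.
A: E/h = 4.94/12.9 = 0.3829 kJ/s.
Since 0.3829 < R, time spent handling A is better spent searching.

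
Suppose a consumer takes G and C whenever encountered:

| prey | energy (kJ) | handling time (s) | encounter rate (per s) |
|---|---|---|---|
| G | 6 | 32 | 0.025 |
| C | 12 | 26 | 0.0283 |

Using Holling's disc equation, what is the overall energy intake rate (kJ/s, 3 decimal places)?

0.193 kJ/s

Energy encountered per unit search time: 0.025×6 + 0.0283×12 = 0.4896 kJ/s.
Handling time per unit search time: 0.025×32 + 0.0283×26 = 1.536.
Rate = 0.4896/(1 + 1.536) = 0.1931 kJ/s.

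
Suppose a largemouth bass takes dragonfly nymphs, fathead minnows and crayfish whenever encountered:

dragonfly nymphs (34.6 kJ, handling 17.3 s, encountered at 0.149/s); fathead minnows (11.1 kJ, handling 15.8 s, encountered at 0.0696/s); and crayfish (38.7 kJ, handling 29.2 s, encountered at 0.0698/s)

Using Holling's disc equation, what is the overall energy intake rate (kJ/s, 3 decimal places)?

Energy encountered per unit search time: 0.149×34.6 + 0.0696×11.1 + 0.0698×38.7 = 8.629 kJ/s.
Handling time per unit search time: 0.149×17.3 + 0.0696×15.8 + 0.0698×29.2 = 5.716.
Rate = 8.629/(1 + 5.716) = 1.285 kJ/s.

1.285 kJ/s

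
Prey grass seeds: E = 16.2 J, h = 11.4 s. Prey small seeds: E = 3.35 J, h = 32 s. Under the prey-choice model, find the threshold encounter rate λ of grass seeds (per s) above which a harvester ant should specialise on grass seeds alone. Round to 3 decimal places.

Drop small seeds once their profitability E₂/h₂ falls below the rate achievable on grass seeds alone: E₂/h₂ = λE₁/(1 + λh₁).
Solve for λ: λE₁h₂ = E₂(1 + λh₁) → λ(E₁h₂ − E₂h₁) = E₂ → λ = E₂/(E₁h₂ − E₂h₁).
λ = 3.35/(16.2×32 − 3.35×11.4) = 3.35/480.2 = 0.006976 per s.

0.007 per s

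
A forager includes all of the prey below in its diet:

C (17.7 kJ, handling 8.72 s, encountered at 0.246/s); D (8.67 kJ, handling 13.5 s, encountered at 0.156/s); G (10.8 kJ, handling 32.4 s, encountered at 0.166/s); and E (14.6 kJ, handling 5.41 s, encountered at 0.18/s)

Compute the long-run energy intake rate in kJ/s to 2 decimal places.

R = Σλ_iE_i / (1 + Σλ_ih_i)
Numerator: 0.246×17.7 + 0.156×8.67 + 0.166×10.8 + 0.18×14.6 = 10.13
Denominator: 1 + 0.246×8.72 + 0.156×13.5 + 0.166×32.4 + 0.18×5.41 = 11.6
R = 10.13/11.6 = 0.8728 kJ/s

0.87 kJ/s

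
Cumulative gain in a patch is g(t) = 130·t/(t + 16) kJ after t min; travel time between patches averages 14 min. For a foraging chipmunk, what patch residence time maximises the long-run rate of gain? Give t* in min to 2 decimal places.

Maximise g(t)/(T+t): set derivative to zero → g'(t)(T+t) = g(t).
g'(t) = 130·16/(t + 16)². Setting 130·16/(t+16)² = 130t/[(t+16)(14+t)] gives 16(14+t) = t(t+16), so t² = 16×14 = 224.
t* = √224 = 14.97 min.

14.97 min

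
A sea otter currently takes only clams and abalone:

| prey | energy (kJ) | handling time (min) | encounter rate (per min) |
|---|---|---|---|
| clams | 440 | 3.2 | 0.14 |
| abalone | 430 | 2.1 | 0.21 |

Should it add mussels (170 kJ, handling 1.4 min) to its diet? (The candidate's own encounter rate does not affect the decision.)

Yes

Intake rate on the current diet: R = (0.14×440 + 0.21×430) / (1 + 0.14×3.2 + 0.21×2.1) = 151.9/1.889 = 80.41 kJ/min.
mussels: E/h = 170/1.4 = 121.4 kJ/min.
121.4 > 80.41, so adding mussels raises the average — include it.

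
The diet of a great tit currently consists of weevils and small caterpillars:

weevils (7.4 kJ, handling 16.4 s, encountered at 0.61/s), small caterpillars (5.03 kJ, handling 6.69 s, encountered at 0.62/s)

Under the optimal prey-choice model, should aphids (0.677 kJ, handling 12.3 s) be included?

On weevils and small caterpillars alone, R = ΣλE/(1+Σλh) = 7.633/15.15 = 0.5037 kJ/s.
Profitability of aphids: 0.677/12.3 = 0.05504 kJ/s.
Since 0.05504 < R, time spent handling aphids is better spent searching.

No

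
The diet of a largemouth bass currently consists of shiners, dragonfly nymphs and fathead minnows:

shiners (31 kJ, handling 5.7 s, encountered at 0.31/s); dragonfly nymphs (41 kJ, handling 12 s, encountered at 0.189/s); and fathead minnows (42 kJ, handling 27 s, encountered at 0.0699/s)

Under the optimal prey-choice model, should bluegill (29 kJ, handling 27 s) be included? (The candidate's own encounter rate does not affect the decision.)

Current rate: (0.31×31 + 0.189×41 + 0.0699×42)/(1 + 0.31×5.7 + 0.189×12 + 0.0699×27) = 2.932 kJ/s.
bluegill: E/h = 29/27 = 1.074 kJ/s.
1.074 < 2.932, so adding bluegill would lower the average — exclude it.

No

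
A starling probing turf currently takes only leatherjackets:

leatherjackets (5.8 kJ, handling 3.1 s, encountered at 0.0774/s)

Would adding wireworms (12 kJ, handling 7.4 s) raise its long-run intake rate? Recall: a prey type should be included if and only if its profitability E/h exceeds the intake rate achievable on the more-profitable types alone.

Yes

On leatherjackets alone, R = ΣλE/(1+Σλh) = 0.4489/1.24 = 0.362 kJ/s.
wireworms: E/h = 12/7.4 = 1.622 kJ/s.
1.622 > 0.362, so adding wireworms raises the average — include it.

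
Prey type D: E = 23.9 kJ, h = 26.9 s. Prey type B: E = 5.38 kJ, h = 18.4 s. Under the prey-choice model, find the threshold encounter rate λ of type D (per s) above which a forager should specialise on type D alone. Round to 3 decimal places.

0.018 per s

The zero-one rule: include type B iff E₂/h₂ > λE₁/(1+λh₁). Equality gives the switch point.
λE₁h₂ = E₂ + λE₂h₁ ⇒ λ = E₂/(E₁h₂ − E₂h₁) = 5.38/(439.8 − 144.7) = 0.01823 per s.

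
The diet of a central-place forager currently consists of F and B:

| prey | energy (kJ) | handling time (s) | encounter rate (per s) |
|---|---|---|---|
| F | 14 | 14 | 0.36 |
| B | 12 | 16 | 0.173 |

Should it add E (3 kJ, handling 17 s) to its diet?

No

Current rate: (0.36×14 + 0.173×12)/(1 + 0.36×14 + 0.173×16) = 0.8079 kJ/s.
E: E/h = 3/17 = 0.1765 kJ/s.
0.1765 < 0.8079, so adding E would lower the average — exclude it.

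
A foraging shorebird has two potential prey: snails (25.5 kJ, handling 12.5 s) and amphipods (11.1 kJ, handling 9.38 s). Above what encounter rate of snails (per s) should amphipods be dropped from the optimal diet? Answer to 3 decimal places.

0.111 per s

Drop amphipods once their profitability E₂/h₂ falls below the rate achievable on snails alone: E₂/h₂ = λE₁/(1 + λh₁).
Solve for λ: λE₁h₂ = E₂(1 + λh₁) → λ(E₁h₂ − E₂h₁) = E₂ → λ = E₂/(E₁h₂ − E₂h₁).
λ = 11.1/(25.5×9.38 − 11.1×12.5) = 11.1/100.4 = 0.1105 per s.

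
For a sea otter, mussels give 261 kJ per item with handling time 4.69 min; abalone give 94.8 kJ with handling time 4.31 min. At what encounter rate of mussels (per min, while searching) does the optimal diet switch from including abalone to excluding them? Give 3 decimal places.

0.139 per min

The zero-one rule: include abalone iff E₂/h₂ > λE₁/(1+λh₁). Equality gives the switch point.
λE₁h₂ = E₂ + λE₂h₁ ⇒ λ = E₂/(E₁h₂ − E₂h₁) = 94.8/(1125 − 444.6) = 0.1394 per min.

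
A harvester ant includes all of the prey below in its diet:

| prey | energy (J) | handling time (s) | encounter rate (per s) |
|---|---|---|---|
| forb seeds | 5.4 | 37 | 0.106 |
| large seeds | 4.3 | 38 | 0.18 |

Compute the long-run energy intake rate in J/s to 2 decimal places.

Energy encountered per unit search time: 0.106×5.4 + 0.18×4.3 = 1.346 J/s.
Handling time per unit search time: 0.106×37 + 0.18×38 = 10.76.
Rate = 1.346/(1 + 10.76) = 0.1145 J/s.

0.11 J/s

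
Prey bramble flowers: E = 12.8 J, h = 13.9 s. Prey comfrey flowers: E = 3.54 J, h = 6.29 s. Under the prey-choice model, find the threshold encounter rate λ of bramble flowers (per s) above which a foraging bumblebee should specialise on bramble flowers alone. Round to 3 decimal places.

0.113 per s

The zero-one rule: include comfrey flowers iff E₂/h₂ > λE₁/(1+λh₁). Equality gives the switch point.
λE₁h₂ = E₂ + λE₂h₁ ⇒ λ = E₂/(E₁h₂ − E₂h₁) = 3.54/(80.51 − 49.21) = 0.1131 per s.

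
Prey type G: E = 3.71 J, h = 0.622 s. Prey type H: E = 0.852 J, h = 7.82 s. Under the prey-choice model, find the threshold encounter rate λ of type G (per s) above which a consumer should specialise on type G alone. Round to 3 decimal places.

Drop type H once their profitability E₂/h₂ falls below the rate achievable on type G alone: E₂/h₂ = λE₁/(1 + λh₁).
Solve for λ: λE₁h₂ = E₂(1 + λh₁) → λ(E₁h₂ − E₂h₁) = E₂ → λ = E₂/(E₁h₂ − E₂h₁).
λ = 0.852/(3.71×7.82 − 0.852×0.622) = 0.852/28.48 = 0.02991 per s.

0.030 per s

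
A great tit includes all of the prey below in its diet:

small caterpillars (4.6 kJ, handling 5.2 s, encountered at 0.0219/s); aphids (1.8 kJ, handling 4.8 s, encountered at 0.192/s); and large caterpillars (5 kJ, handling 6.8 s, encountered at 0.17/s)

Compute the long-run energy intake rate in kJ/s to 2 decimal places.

Energy encountered per unit search time: 0.0219×4.6 + 0.192×1.8 + 0.17×5 = 1.296 kJ/s.
Handling time per unit search time: 0.0219×5.2 + 0.192×4.8 + 0.17×6.8 = 2.191.
Rate = 1.296/(1 + 2.191) = 0.4062 kJ/s.

0.41 kJ/s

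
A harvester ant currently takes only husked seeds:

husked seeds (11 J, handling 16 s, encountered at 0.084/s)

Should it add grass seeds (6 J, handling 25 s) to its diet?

On husked seeds alone, R = ΣλE/(1+Σλh) = 0.924/2.344 = 0.3942 J/s.
Profitability of grass seeds: 6/25 = 0.24 J/s.
Since 0.24 < R, time spent handling grass seeds is better spent searching.

No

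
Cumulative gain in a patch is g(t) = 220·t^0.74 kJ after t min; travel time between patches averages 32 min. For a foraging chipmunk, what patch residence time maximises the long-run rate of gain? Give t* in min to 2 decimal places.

91.08 min

Maximise g(t)/(T+t): set derivative to zero → g'(t)(T+t) = g(t).
g'(t) = 0.74·220·t^-0.26. Setting 0.74·220·t^-0.26 = 220·t^0.74/(32+t) gives 0.74(32+t) = t, so 0.26·t = 0.74×32.
t* = 0.74×32/0.26 = 91.08 min.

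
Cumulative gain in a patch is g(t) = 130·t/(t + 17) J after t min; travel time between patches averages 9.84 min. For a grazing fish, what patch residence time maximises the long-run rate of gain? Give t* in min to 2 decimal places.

12.93 min

Maximise g(t)/(T+t): set derivative to zero → g'(t)(T+t) = g(t).
g'(t) = 130·17/(t + 17)². Setting 130·17/(t+17)² = 130t/[(t+17)(9.84+t)] gives 17(9.84+t) = t(t+17), so t² = 17×9.84 = 167.3.
t* = √167.3 = 12.93 min.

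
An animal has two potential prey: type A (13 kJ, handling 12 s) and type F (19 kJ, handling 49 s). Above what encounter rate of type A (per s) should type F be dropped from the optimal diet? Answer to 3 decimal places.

0.046 per s

The zero-one rule: include type F iff E₂/h₂ > λE₁/(1+λh₁). Equality gives the switch point.
λE₁h₂ = E₂ + λE₂h₁ ⇒ λ = E₂/(E₁h₂ − E₂h₁) = 19/(637 − 228) = 0.04645 per s.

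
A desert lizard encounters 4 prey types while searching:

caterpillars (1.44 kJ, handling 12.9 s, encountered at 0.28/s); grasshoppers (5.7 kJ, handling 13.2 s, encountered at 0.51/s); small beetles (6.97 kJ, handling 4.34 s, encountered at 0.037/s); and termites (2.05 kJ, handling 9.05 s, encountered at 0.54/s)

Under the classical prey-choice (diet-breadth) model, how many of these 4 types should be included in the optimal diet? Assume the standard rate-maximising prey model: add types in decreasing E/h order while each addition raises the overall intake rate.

Profitabilities (E/h, kJ/s): small beetles 1.61, grasshoppers 0.432, termites 0.227, caterpillars 0.112. Add prey in this order while the next type's profitability exceeds the intake rate on those already taken.
Rate on top 1: 0.2222. grasshoppers: 0.432 > 0.2222 → include.
Rate on top 2: 0.401. termites: 0.227 < 0.401 → exclude; stop.
Optimal diet: small beetles, grasshoppers — 2 of 4 types.

2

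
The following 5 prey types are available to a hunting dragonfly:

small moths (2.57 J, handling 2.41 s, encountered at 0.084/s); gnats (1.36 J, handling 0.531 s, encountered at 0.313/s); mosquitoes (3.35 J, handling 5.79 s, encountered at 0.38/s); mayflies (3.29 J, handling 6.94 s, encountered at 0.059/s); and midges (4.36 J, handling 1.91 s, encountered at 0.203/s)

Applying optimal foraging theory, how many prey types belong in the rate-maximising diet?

E/h in descending order: gnats 2.56, midges 2.28, small moths 1.07, mosquitoes 0.579, mayflies 0.474 J/s. The optimal diet is the largest prefix of this list for which every included type satisfies E_i/h_i > R on the types above it.
Rate on top 1: 0.365. midges: 2.28 > 0.365 → include.
Rate on top 2: 0.8435. small moths: 1.07 > 0.8435 → include.
Rate on top 3: 0.8692. mosquitoes: 0.579 < 0.8692 → exclude; stop.
Optimal diet: gnats, midges, small moths — 3 of 5 types.

3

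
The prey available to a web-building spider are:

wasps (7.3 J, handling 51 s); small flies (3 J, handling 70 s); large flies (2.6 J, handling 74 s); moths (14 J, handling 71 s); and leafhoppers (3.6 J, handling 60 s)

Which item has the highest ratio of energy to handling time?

moths

In descending order of E/h:
moths: 14/71 = 0.197 J/s
wasps: 7.3/51 = 0.143 J/s
leafhoppers: 3.6/60 = 0.06 J/s
small flies: 3/70 = 0.0429 J/s
large flies: 2.6/74 = 0.0351 J/s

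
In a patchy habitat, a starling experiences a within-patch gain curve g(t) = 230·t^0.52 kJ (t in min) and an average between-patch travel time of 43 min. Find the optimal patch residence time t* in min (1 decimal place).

Optimal t* satisfies g'(t*) = g(t*)/(T + t*).
g'(t) = 0.52·230·t^-0.48. Setting 0.52·230·t^-0.48 = 230·t^0.52/(43+t) gives 0.52(43+t) = t, so 0.48·t = 0.52×43.
t* = 0.52×43/0.48 = 46.58 min.

46.6 min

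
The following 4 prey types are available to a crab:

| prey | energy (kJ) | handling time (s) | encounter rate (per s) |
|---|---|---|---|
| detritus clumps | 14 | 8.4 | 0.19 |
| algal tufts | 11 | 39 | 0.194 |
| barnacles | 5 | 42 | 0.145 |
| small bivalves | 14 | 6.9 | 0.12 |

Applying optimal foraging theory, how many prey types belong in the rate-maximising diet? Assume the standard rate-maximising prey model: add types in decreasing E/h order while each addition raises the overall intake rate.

E/h in descending order: small bivalves 2.03, detritus clumps 1.67, algal tufts 0.282, barnacles 0.119 kJ/s. The optimal diet is the largest prefix of this list for which every included type satisfies E_i/h_i > R on the types above it.
Rate on top 1: 0.919. detritus clumps: 1.67 > 0.919 → include.
Rate on top 2: 1.268. algal tufts: 0.282 < 1.268 → exclude; stop.
Optimal diet: small bivalves, detritus clumps — 2 of 4 types.

2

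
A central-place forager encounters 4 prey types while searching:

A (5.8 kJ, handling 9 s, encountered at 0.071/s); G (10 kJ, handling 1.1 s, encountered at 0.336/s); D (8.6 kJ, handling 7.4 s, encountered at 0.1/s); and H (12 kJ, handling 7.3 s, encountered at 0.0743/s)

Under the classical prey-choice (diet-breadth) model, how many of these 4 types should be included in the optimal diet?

Profitabilities (E/h, kJ/s): G 9.09, H 1.64, D 1.16, A 0.644. Add prey in this order while the next type's profitability exceeds the intake rate on those already taken.
Rate on top 1: 2.453. H: 1.64 < 2.453 → exclude; stop.
Optimal diet: G — 1 of 4 types.

1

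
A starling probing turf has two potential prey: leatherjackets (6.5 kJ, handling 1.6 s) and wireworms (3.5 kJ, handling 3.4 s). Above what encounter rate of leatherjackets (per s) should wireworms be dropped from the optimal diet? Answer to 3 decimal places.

At the threshold, the rate on leatherjackets alone equals the profitability of wireworms: λ·6.5/(1 + λ·1.6) = 3.5/3.4 = 1.029.
Rearranging, λ(6.5 − 1.029×1.6) = 1.029, so λ = 1.029/4.853 = 0.2121 per s.

0.212 per s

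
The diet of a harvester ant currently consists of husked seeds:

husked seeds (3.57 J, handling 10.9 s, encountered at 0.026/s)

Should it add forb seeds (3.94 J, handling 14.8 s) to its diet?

Yes

Current rate: (0.026×3.57)/(1 + 0.026×10.9) = 0.07232 J/s.
Profitability of forb seeds: 3.94/14.8 = 0.2662 J/s.
0.2662 > 0.07232, so adding forb seeds raises the average — include it.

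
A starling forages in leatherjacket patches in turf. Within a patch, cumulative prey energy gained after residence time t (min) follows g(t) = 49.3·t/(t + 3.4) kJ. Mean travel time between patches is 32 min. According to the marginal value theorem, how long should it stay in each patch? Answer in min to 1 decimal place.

10.4 min

By the marginal value theorem, leave when the instantaneous gain rate g'(t) equals the habitat-wide average g(t)/(T + t).
g'(t) = 49.3·3.4/(t + 3.4)². Setting 49.3·3.4/(t+3.4)² = 49.3t/[(t+3.4)(32+t)] gives 3.4(32+t) = t(t+3.4), so t² = 3.4×32 = 108.8.
t* = √108.8 = 10.43 min.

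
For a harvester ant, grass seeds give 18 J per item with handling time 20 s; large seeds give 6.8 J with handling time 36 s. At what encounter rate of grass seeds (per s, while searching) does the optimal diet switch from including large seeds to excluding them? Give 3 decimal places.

0.013 per s

At the threshold, the rate on grass seeds alone equals the profitability of large seeds: λ·18/(1 + λ·20) = 6.8/36 = 0.1889.
Rearranging, λ(18 − 0.1889×20) = 0.1889, so λ = 0.1889/14.22 = 0.01328 per s.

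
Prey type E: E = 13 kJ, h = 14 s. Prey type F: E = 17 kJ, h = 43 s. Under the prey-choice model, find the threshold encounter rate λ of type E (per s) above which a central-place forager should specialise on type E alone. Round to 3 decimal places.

The zero-one rule: include type F iff E₂/h₂ > λE₁/(1+λh₁). Equality gives the switch point.
λE₁h₂ = E₂ + λE₂h₁ ⇒ λ = E₂/(E₁h₂ − E₂h₁) = 17/(559 − 238) = 0.05296 per s.

0.053 per s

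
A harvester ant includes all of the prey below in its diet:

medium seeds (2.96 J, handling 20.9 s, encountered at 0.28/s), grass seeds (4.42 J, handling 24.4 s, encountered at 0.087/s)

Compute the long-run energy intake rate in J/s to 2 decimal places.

0.14 J/s

Energy encountered per unit search time: 0.28×2.96 + 0.087×4.42 = 1.213 J/s.
Handling time per unit search time: 0.28×20.9 + 0.087×24.4 = 7.975.
Rate = 1.213/(1 + 7.975) = 0.1352 J/s.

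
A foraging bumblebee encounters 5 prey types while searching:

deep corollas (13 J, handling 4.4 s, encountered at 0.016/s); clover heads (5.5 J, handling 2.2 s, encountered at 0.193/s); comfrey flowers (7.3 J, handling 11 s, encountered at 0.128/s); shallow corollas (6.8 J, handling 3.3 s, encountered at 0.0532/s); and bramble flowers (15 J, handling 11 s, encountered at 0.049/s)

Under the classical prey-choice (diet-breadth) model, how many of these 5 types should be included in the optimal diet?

4

Rank by E/h (J/s): deep corollas 2.95, clover heads 2.5, shallow corollas 2.06, bramble flowers 1.36, comfrey flowers 0.664. Include each in turn until the next type's E/h falls below the running intake rate.
Rate on top 1: 0.1943. clover heads: 2.5 > 0.1943 → include.
Rate on top 2: 0.8492. shallow corollas: 2.06 > 0.8492 → include.
Rate on top 3: 0.9765. bramble flowers: 1.36 > 0.9765 → include.
Rate on top 4: 1.071. comfrey flowers: 0.664 < 1.071 → exclude; stop.
Optimal diet: deep corollas, clover heads, shallow corollas, bramble flowers — 4 of 5 types.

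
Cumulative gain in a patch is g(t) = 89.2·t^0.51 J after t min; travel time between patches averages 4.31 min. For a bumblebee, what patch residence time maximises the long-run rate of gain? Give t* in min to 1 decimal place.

By the marginal value theorem, leave when the instantaneous gain rate g'(t) equals the habitat-wide average g(t)/(T + t).
g'(t) = 0.51·89.2·t^-0.49. Setting 0.51·89.2·t^-0.49 = 89.2·t^0.51/(4.31+t) gives 0.51(4.31+t) = t, so 0.49·t = 0.51×4.31.
t* = 0.51×4.31/0.49 = 4.486 min.

4.5 min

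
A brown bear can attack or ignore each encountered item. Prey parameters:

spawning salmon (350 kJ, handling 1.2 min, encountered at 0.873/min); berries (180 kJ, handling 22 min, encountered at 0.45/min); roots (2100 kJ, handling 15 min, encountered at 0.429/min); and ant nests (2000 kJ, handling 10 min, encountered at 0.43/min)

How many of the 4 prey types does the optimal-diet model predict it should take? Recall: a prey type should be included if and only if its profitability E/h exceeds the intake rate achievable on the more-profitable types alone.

2

Rank by E/h (kJ/min): spawning salmon 292, ant nests 200, roots 140, berries 8.18. Include each in turn until the next type's E/h falls below the running intake rate.
Rate on top 1: 149.2. ant nests: 200 > 149.2 → include.
Rate on top 2: 183.6. roots: 140 < 183.6 → exclude; stop.
Optimal diet: spawning salmon, ant nests — 2 of 4 types.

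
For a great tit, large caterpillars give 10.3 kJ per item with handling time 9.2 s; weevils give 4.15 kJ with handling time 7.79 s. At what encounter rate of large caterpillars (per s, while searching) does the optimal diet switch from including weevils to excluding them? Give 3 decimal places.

0.099 per s

The zero-one rule: include weevils iff E₂/h₂ > λE₁/(1+λh₁). Equality gives the switch point.
λE₁h₂ = E₂ + λE₂h₁ ⇒ λ = E₂/(E₁h₂ − E₂h₁) = 4.15/(80.24 − 38.18) = 0.09868 per s.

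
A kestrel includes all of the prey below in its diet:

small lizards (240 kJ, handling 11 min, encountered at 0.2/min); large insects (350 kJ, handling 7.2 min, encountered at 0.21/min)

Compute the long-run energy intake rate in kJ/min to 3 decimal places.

25.785 kJ/min

R = (0.2×240 + 0.21×350) / (1 + 0.2×11 + 0.21×7.2) = 121.5/4.712 = 25.79 kJ/min.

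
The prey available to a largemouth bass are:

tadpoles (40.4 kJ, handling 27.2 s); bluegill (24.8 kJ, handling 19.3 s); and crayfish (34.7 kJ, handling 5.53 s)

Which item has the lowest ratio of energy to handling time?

In descending order of E/h:
crayfish: 34.7/5.53 = 6.27 kJ/s
tadpoles: 40.4/27.2 = 1.49 kJ/s
bluegill: 24.8/19.3 = 1.28 kJ/s

bluegill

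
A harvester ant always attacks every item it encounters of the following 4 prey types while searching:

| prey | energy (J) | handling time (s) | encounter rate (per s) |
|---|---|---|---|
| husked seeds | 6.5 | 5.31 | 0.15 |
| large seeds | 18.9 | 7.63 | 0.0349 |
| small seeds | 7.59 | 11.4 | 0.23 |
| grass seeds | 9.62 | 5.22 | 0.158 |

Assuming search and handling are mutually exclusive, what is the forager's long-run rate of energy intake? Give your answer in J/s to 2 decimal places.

Energy encountered per unit search time: 0.15×6.5 + 0.0349×18.9 + 0.23×7.59 + 0.158×9.62 = 4.9 J/s.
Handling time per unit search time: 0.15×5.31 + 0.0349×7.63 + 0.23×11.4 + 0.158×5.22 = 4.51.
Rate = 4.9/(1 + 4.51) = 0.8894 J/s.

0.89 J/s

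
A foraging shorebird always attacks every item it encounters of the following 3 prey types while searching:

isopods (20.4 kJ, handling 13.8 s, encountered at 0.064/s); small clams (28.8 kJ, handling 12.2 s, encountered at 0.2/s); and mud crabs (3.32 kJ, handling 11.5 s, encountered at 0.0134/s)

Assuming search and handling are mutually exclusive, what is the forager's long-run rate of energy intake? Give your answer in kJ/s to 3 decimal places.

1.588 kJ/s

Energy encountered per unit search time: 0.064×20.4 + 0.2×28.8 + 0.0134×3.32 = 7.11 kJ/s.
Handling time per unit search time: 0.064×13.8 + 0.2×12.2 + 0.0134×11.5 = 3.477.
Rate = 7.11/(1 + 3.477) = 1.588 kJ/s.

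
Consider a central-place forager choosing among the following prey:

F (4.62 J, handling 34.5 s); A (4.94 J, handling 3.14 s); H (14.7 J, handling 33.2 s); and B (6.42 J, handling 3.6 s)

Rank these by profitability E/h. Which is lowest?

Profitability E/h (J/s): F = 4.62/34.5 = 0.134, A = 4.94/3.14 = 1.57, H = 14.7/33.2 = 0.443, B = 6.42/3.6 = 1.78.
Ranked: B > A > H > F.

F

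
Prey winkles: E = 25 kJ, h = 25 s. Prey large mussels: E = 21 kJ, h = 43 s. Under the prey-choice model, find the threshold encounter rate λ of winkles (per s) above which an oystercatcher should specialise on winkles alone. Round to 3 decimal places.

0.038 per s

Drop large mussels once their profitability E₂/h₂ falls below the rate achievable on winkles alone: E₂/h₂ = λE₁/(1 + λh₁).
Solve for λ: λE₁h₂ = E₂(1 + λh₁) → λ(E₁h₂ − E₂h₁) = E₂ → λ = E₂/(E₁h₂ − E₂h₁).
λ = 21/(25×43 − 21×25) = 21/550 = 0.03818 per s.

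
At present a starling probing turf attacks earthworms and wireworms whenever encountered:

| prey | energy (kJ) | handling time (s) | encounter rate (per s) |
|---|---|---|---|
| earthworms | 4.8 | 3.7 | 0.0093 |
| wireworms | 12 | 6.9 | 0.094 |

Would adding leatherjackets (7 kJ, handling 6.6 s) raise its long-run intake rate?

On earthworms and wireworms alone, R = ΣλE/(1+Σλh) = 1.173/1.683 = 0.6968 kJ/s.
leatherjackets: E/h = 7/6.6 = 1.061 kJ/s.
1.061 > 0.6968, so adding leatherjackets raises the average — include it.

Yes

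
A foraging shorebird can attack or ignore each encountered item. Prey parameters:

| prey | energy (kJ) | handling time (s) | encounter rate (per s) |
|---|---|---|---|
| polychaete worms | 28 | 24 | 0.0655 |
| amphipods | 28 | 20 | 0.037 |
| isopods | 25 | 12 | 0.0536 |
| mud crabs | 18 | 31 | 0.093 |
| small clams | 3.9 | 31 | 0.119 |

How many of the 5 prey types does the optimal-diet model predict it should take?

E/h in descending order: isopods 2.08, amphipods 1.4, polychaete worms 1.17, mud crabs 0.581, small clams 0.126 kJ/s. The optimal diet is the largest prefix of this list for which every included type satisfies E_i/h_i > R on the types above it.
Rate on top 1: 0.8155. amphipods: 1.4 > 0.8155 → include.
Rate on top 2: 0.997. polychaete worms: 1.17 > 0.997 → include.
Rate on top 3: 1.064. mud crabs: 0.581 < 1.064 → exclude; stop.
Optimal diet: isopods, amphipods, polychaete worms — 3 of 5 types.

3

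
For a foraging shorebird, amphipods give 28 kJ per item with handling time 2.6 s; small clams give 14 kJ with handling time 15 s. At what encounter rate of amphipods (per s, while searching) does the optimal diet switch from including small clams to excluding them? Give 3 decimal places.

Drop small clams once their profitability E₂/h₂ falls below the rate achievable on amphipods alone: E₂/h₂ = λE₁/(1 + λh₁).
Solve for λ: λE₁h₂ = E₂(1 + λh₁) → λ(E₁h₂ − E₂h₁) = E₂ → λ = E₂/(E₁h₂ − E₂h₁).
λ = 14/(28×15 − 14×2.6) = 14/383.6 = 0.0365 per s.

0.036 per s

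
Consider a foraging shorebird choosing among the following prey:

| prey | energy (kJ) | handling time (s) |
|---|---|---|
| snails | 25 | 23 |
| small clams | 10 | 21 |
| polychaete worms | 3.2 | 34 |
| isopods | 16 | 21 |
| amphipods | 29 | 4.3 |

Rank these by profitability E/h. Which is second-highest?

snails

Profitability E/h (kJ/s): snails = 25/23 = 1.09, small clams = 10/21 = 0.476, polychaete worms = 3.2/34 = 0.0941, isopods = 16/21 = 0.762, amphipods = 29/4.3 = 6.74.
Ranked: amphipods > snails > isopods > small clams > polychaete worms.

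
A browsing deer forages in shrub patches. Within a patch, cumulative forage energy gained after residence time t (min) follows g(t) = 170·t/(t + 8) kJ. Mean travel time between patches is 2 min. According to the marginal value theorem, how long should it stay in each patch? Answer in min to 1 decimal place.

By the marginal value theorem, leave when the instantaneous gain rate g'(t) equals the habitat-wide average g(t)/(T + t).
g'(t) = 170·8/(t + 8)². Setting 170·8/(t+8)² = 170t/[(t+8)(2+t)] gives 8(2+t) = t(t+8), so t² = 8×2 = 16.
t* = √16 = 4 min.

4.0 min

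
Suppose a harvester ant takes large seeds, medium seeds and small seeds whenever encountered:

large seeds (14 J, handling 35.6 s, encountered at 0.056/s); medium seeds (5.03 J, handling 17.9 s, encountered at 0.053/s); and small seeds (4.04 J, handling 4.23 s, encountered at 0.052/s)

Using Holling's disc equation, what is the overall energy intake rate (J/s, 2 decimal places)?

Energy encountered per unit search time: 0.056×14 + 0.053×5.03 + 0.052×4.04 = 1.261 J/s.
Handling time per unit search time: 0.056×35.6 + 0.053×17.9 + 0.052×4.23 = 3.162.
Rate = 1.261/(1 + 3.162) = 0.3029 J/s.

0.30 J/s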